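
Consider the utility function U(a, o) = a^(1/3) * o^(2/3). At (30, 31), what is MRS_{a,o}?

MU_a = 1/3·a^(-2/3)·o^(2/3) and MU_o = 2/3·a^(1/3)·o^(-1/3).
MRS = MU_a/MU_o = (0.5)·o/a.
At (30, 31): MRS = 31/60.
So at (30, 31) the consumer would give up 31/60 units of o for one more unit of a.

MRS = 31/60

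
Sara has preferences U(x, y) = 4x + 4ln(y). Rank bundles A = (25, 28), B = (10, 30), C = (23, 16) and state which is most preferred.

Bundle A

Evaluate utility at each bundle:
U(A) = 113.329.
U(B) = 53.605.
U(C) = 103.090.
Highest utility is A, so A ≻ C ≻ B.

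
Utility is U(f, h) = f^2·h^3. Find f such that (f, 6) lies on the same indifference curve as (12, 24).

U(12, 24) = 1990656.
Set U(f, 6) = 1990656 and solve.
With h = 6: 6^3 = 216, so f^2 = 1990656/216 = 9216; taking the square root, f = 96.
Check: U(96, 6) = 1990656.

f = 96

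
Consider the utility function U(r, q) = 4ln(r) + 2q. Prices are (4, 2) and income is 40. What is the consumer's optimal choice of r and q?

r* = 1, q* = 18

MU_r = 4/r, MU_q = 2.
MRS = 4/r ÷ 2.
Tangency: set MRS = p_r/p_q = 4/2 = 2.
MRS depends only on r: 2/r = 2 ⇒ r* = 2/2 = 1.
From the budget, 2·q = 40 − 4·1 = 36, so q* = 18.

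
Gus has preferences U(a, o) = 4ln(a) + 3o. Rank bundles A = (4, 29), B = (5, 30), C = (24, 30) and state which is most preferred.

Bundle C

Evaluate utility at each bundle:
U(A) = 92.545.
U(B) = 96.438.
U(C) = 102.712.
Highest utility is C, so C ≻ B ≻ A.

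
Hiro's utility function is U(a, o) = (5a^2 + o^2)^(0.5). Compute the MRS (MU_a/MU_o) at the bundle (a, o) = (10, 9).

MRS = 50/9

For CES with ρ = 2, MRS = (5/1)·(o/a)^(-1).
At (10, 9): MRS = 50/9.
That is, one extra unit of a is worth 50/9 units of o at the margin.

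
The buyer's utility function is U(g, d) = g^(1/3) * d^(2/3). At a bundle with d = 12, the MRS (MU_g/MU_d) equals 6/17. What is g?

MU_g = 1/3·g^(-2/3)·d^(2/3) and MU_d = 2/3·g^(1/3)·d^(-1/3).
MRS = MU_g/MU_d = (0.5)·d/g.
Substitute d = 12: MRS = 6/g. Setting 6/g = 6/17 gives g = 6/(6/17) = 17.

g = 17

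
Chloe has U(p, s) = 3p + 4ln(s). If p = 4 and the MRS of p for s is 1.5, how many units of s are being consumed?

s = 2

MU_p = 3, MU_s = 4/s.
MRS = 3 ÷ (4/s).
MRS depends only on s: 0.75·s = 1.5 ⇒ s = 1.5/0.75 = 2.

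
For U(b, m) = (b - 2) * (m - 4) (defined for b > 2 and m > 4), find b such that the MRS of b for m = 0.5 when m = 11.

MU_b = (m−4), MU_m = (b−2).
MRS = (m−4)/(b−2).
Substitute m = 11: MRS = 7/(b − 2). Setting this equal to 0.5 gives b − 2 = 7/0.5 = 14, so b = 16.

b = 16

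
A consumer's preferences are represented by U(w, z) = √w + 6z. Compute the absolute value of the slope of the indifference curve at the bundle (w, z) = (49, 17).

MU_w = 1/(2√w), MU_z = 6.
MRS = 1/(2√w) ÷ 6.
At (49, 17): MRS = 1/84.
That is, one extra unit of w is worth 1/84 units of z at the margin.

MRS = 1/84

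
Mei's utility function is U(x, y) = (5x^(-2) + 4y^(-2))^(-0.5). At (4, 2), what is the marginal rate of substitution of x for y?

For CES with ρ = -2, MRS = (5/4)·(y/x)^3.
At (4, 2): MRS = 5/32.
So at (4, 2) the consumer would give up 5/32 units of y for one more unit of x.

MRS = 5/32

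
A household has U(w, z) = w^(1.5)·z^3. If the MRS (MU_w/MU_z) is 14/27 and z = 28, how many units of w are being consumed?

MU_w = 1.5·√w·z^3 and MU_z = 3·w^(1.5)·z^2.
MRS = MU_w/MU_z = (0.5)·z/w.
Substitute z = 28: MRS = 14/w. Setting 14/w = 14/27 gives w = 14/(14/27) = 27.

w = 27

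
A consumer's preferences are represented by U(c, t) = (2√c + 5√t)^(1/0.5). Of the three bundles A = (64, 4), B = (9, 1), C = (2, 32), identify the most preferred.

Bundle C

Evaluate utility at each bundle:
U(A) = 676.000.
U(B) = 121.000.
U(C) = 968.000.
Highest utility is C, so C ≻ A ≻ B.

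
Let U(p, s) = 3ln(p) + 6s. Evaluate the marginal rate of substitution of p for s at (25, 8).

MRS = 1/50

MU_p = 3/p, MU_s = 6.
MRS = 3/p ÷ 6.
At (25, 8): MRS = 1/50.
The indifference curve has slope −1/50 at this bundle.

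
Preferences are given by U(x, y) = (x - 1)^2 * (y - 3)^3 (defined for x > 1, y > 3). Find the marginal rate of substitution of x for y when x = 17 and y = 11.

MRS = 1/3

MU_x = 2·(x−1)·(y−3)^3, MU_y = 3·(x−1)^2·(y−3)^2.
MRS = (2/3)·(y−3)/(x−1).
At (17, 11): MRS = 1/3.
That is, one extra unit of x is worth 1/3 units of y at the margin.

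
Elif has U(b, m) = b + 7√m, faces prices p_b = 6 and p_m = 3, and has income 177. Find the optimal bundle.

MU_b = 1, MU_m = 7/(2√m).
MRS = 1 ÷ (7/(2√m)).
Tangency: set MRS = p_b/p_m = 6/3 = 2.
MRS depends only on m: (2/7)·√m = 2 ⇒ √m = 2/(2/7) = 7 ⇒ m* = 49.
From the budget, 6·b = 177 − 3·49 = 30, so b* = 5.

b* = 5, m* = 49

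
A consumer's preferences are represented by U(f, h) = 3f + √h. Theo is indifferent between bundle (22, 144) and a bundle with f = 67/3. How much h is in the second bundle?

h = 121

U(22, 144) = 78.
Set U(67/3, h) = 78 and solve.
With f = 67/3: √h = 78 − 3·67/3 = 11, so √h = 11 and h = 121.
Check: U(67/3, 121) = 78.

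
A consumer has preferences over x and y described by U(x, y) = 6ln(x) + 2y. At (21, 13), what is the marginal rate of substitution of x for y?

MU_x = 6/x, MU_y = 2.
MRS = 6/x ÷ 2.
At (21, 13): MRS = 1/7.
So at (21, 13) the consumer would give up 1/7 units of y for one more unit of x.

MRS = 1/7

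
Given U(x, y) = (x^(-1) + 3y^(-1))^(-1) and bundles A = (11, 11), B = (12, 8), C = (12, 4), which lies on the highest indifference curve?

Bundle A

Evaluate utility at each bundle:
U(A) = 2.750.
U(B) = 2.182.
U(C) = 1.200.
Highest utility is A, so A ≻ B ≻ C.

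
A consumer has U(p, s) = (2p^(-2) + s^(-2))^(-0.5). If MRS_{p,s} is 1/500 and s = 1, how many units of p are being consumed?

For CES with ρ = -2, MRS = (2/1)·(s/p)^3.
Setting (2/1)·(1/p)^3 = 1/500 gives (1/p)^3 = 1/1000, so 1/p = 0.1 and p = 10.

p = 10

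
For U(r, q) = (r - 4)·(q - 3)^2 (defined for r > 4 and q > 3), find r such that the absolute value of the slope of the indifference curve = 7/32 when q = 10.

r = 20

MU_r = (q−3)^2, MU_q = 2·(r−4)·(q−3).
MRS = (1/2)·(q−3)/(r−4).
Substitute q = 10: MRS = 3.5/(r − 4). Setting this equal to 7/32 gives r − 4 = 3.5/(7/32) = 16, so r = 20.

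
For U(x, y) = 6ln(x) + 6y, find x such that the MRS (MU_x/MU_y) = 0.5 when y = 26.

MU_x = 6/x, MU_y = 6.
MRS = 6/x ÷ 6.
MRS depends only on x: 1/x = 0.5 ⇒ x = 1/0.5 = 2.

x = 2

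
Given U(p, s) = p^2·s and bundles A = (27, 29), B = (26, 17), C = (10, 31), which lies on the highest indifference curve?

Evaluate utility at each bundle:
U(A) = 21141.
U(B) = 11492.
U(C) = 3100.
Highest utility is A, so A ≻ B ≻ C.

Bundle A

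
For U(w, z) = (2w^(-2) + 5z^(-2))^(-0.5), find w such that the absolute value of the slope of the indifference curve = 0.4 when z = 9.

w = 9

For CES with ρ = -2, MRS = (2/5)·(z/w)^3.
Setting (2/5)·(9/w)^3 = 0.4 gives (9/w)^3 = 1, so 9/w = 1 and w = 9.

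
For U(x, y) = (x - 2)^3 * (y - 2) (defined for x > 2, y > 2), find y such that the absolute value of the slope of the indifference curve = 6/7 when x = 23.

MU_x = 3·(x−2)^2·(y−2), MU_y = (x−2)^3.
MRS = (3/1)·(y−2)/(x−2).
Substitute x = 23: MRS = (y − 2)/7. Setting this equal to 6/7 gives y − 2 = (6/7)·7 = 6, so y = 8.

y = 8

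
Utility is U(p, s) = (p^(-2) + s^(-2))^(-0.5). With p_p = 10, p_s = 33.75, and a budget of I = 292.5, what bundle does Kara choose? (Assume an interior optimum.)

p* = 9, s* = 6

For CES with ρ = -2, MRS = (s/p)^3.
Tangency: set MRS = p_p/p_s = 10/33.75 = 8/27.
So (s/p)^3 = 8/27; taking the cube root, s/p = 2/3, i.e. s = (2/3)·p.
Substitute into the budget 10·p + 33.75·s = 292.5: 32.5·p = 292.5, so p* = 9 and s* = (2/3)·9 = 6.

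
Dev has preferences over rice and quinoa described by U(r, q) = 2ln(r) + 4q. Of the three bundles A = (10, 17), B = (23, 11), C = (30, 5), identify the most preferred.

Evaluate utility at each bundle:
U(A) = 72.605.
U(B) = 50.271.
U(C) = 26.802.
Highest utility is A, so A ≻ B ≻ C.

Bundle A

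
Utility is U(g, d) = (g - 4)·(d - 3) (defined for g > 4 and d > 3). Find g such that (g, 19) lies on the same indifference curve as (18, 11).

g = 11

U(18, 11) = 112.
Set U(g, 19) = 112 and solve.
With d = 19: (19 − 3) = 16, so (g − 4) = 112/16 = 7.
So g = 4 + 7 = 11.
Check: U(11, 19) = 112.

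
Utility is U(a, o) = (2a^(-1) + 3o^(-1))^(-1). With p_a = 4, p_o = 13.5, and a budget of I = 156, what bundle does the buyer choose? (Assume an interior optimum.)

For CES with ρ = -1, MRS = (2/3)·(o/a)^2.
Tangency: set MRS = p_a/p_o = 4/13.5 = 8/27.
So (o/a)^2 = 4/9; taking the square root, o/a = 2/3, i.e. o = (2/3)·a.
Substitute into the budget 4·a + 13.5·o = 156: 13·a = 156, so a* = 12 and o* = (2/3)·12 = 8.

a* = 12, o* = 8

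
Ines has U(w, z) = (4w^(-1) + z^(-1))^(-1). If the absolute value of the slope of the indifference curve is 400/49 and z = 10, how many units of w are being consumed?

For CES with ρ = -1, MRS = (4/1)·(z/w)^2.
Setting (4/1)·(10/w)^2 = 400/49 gives (10/w)^2 = 100/49, so 10/w = 10/7 and w = 7.

w = 7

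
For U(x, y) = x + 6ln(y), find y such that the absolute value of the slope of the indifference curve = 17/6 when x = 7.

y = 17

MU_x = 1, MU_y = 6/y.
MRS = 1 ÷ (6/y).
MRS depends only on y: (1/6)·y = 17/6 ⇒ y = (17/6)/(1/6) = 17.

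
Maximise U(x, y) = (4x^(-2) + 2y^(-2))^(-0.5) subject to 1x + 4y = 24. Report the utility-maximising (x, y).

x* = 8, y* = 4

For CES with ρ = -2, MRS = (4/2)·(y/x)^3.
Tangency: set MRS = p_x/p_y = 1/4 = 0.25.
So (y/x)^3 = 0.125; taking the cube root, y/x = 0.5, i.e. y = 0.5·x.
Substitute into the budget 1·x + 4·y = 24: 3·x = 24, so x* = 8 and y* = 0.5·8 = 4.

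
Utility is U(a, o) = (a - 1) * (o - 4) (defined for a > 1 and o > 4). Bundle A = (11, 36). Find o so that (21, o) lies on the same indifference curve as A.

o = 20

U(11, 36) = 320.
Set U(21, o) = 320 and solve.
With a = 21: (21 − 1) = 20, so (o − 4) = 320/20 = 16.
So o = 4 + 16 = 20.
Check: U(21, 20) = 320.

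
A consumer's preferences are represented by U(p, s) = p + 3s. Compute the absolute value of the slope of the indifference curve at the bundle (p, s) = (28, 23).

MU_p = 1, MU_s = 3, so MRS = 1/3 at every bundle.
At (28, 23): MRS = 1/3.
The indifference curve has slope −1/3 at this bundle.

MRS = 1/3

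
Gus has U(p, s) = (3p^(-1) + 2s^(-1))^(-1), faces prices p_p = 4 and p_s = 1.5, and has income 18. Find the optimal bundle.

p* = 3, s* = 4

For CES with ρ = -1, MRS = (3/2)·(s/p)^2.
Tangency: set MRS = p_p/p_s = 4/1.5 = 8/3.
So (s/p)^2 = 16/9; taking the square root, s/p = 4/3, i.e. s = (4/3)·p.
Substitute into the budget 4·p + 1.5·s = 18: 6·p = 18, so p* = 3 and s* = (4/3)·3 = 4.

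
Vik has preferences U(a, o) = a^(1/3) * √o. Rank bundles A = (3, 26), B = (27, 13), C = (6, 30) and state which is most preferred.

Bundle B

Evaluate utility at each bundle:
U(A) = 7.354.
U(B) = 10.817.
U(C) = 9.953.
Highest utility is B, so B ≻ C ≻ A.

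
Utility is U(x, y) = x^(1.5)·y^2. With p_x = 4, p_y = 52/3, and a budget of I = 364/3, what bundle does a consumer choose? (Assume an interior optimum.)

x* = 13, y* = 4

MU_x = 1.5·√x·y^2 and MU_y = 2·x^(1.5)·y.
MRS = MU_x/MU_y = (0.75)·y/x.
Tangency: set MRS = p_x/p_y = 4/(52/3) = 3/13.
So (0.75)·y/x = 3/13, i.e. y = (4/13)·x.
Substitute into the budget 4·x + (52/3)·y = 364/3: (28/3)·x = 364/3, so x* = 13.
Then y* = (4/13)·13 = 4.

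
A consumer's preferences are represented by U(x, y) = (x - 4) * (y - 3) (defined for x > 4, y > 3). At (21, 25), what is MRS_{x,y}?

MRS = 22/17

MU_x = (y−3), MU_y = (x−4).
MRS = (y−3)/(x−4).
At (21, 25): MRS = 22/17.
So at (21, 25) the consumer would give up 22/17 units of y for one more unit of x.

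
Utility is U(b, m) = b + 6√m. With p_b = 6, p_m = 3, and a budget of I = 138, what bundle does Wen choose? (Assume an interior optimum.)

MU_b = 1, MU_m = 6/(2√m).
MRS = 1 ÷ (6/(2√m)).
Tangency: set MRS = p_b/p_m = 6/3 = 2.
MRS depends only on m: (1/3)·√m = 2 ⇒ √m = 2/(1/3) = 6 ⇒ m* = 36.
From the budget, 6·b = 138 − 3·36 = 30, so b* = 5.

b* = 5, m* = 36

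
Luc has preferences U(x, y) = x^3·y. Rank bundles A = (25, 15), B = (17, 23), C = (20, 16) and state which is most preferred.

Bundle A

Evaluate utility at each bundle:
U(A) = 234375.
U(B) = 112999.
U(C) = 128000.
Highest utility is A, so A ≻ C ≻ B.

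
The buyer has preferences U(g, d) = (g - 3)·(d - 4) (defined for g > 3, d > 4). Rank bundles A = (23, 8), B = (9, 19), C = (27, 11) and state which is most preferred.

Evaluate utility at each bundle:
U(A) = 80.
U(B) = 90.
U(C) = 168.
Highest utility is C, so C ≻ B ≻ A.

Bundle C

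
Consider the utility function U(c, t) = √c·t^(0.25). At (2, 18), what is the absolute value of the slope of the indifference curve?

MU_c = 0.5·c^(-0.5)·t^(0.25) and MU_t = 0.25·√c·t^(-0.75).
MRS = MU_c/MU_t = (2)·t/c.
At (2, 18): MRS = 18.
So at (2, 18) the consumer would give up 18 units of t for one more unit of c.

MRS = 18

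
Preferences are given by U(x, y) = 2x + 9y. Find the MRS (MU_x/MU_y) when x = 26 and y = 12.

MU_x = 2, MU_y = 9, so MRS = 2/9 at every bundle.
At (26, 12): MRS = 2/9.
The indifference curve has slope −2/9 at this bundle.

MRS = 2/9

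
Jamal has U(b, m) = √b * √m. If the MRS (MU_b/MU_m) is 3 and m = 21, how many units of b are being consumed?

MU_b = 0.5·b^(-0.5)·√m and MU_m = 0.5·√b·m^(-0.5).
MRS = MU_b/MU_m = m/b.
Substitute m = 21: MRS = 21/b. Setting 21/b = 3 gives b = 21/3 = 7.

b = 7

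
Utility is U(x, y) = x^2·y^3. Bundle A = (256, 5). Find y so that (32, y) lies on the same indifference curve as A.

y = 20

U(256, 5) = 8192000.
Set U(32, y) = 8192000 and solve.
With x = 32: 32^2 = 1024, so y^3 = 8192000/1024 = 8000; taking the cube root, y = 20.
Check: U(32, 20) = 8192000.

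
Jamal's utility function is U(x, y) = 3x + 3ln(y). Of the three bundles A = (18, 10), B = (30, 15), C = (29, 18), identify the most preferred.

Bundle B

Evaluate utility at each bundle:
U(A) = 60.908.
U(B) = 98.124.
U(C) = 95.671.
Highest utility is B, so B ≻ C ≻ A.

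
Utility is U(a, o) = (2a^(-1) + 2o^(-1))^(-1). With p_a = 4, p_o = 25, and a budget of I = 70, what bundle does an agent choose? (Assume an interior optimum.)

For CES with ρ = -1, MRS = (o/a)^2.
Tangency: set MRS = p_a/p_o = 4/25.
So (o/a)^2 = 4/25; taking the square root, o/a = 0.4, i.e. o = 0.4·a.
Substitute into the budget 4·a + 25·o = 70: 14·a = 70, so a* = 5 and o* = 0.4·5 = 2.

a* = 5, o* = 2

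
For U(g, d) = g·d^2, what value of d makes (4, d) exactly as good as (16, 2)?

d = 4

U(16, 2) = 64.
Set U(4, d) = 64 and solve.
With g = 4: d^2 = 64/4 = 16; taking the square root, d = 4.
Check: U(4, 4) = 64.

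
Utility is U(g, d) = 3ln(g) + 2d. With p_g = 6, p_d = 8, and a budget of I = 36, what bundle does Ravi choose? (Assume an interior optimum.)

MU_g = 3/g, MU_d = 2.
MRS = 3/g ÷ 2.
Tangency: set MRS = p_g/p_d = 6/8 = 0.75.
MRS depends only on g: 1.5/g = 0.75 ⇒ g* = 1.5/0.75 = 2.
From the budget, 8·d = 36 − 6·2 = 24, so d* = 3.

g* = 2, d* = 3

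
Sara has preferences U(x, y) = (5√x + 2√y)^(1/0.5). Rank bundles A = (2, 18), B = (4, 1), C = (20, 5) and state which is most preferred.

Bundle C

Evaluate utility at each bundle:
U(A) = 242.000.
U(B) = 144.000.
U(C) = 720.000.
Highest utility is C, so C ≻ A ≻ B.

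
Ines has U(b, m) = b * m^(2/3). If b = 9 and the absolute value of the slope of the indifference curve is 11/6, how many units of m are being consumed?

MU_b = m^(2/3) and MU_m = 2/3·b·m^(-1/3).
MRS = MU_b/MU_m = (1.5)·m/b.
Substitute b = 9: MRS = m/6. Setting m/6 = 11/6 gives m = (11/6)·6 = 11.

m = 11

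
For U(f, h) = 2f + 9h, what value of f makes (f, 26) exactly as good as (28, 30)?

f = 46

U(28, 30) = 326.
Set U(f, 26) = 326 and solve.
2f + 9·26 = 326 ⇒ 2f = 92 ⇒ f = 46.
Check: U(46, 26) = 326.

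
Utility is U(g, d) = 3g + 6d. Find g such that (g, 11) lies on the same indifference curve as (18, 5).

U(18, 5) = 84.
Set U(g, 11) = 84 and solve.
3g + 6·11 = 84 ⇒ 3g = 18 ⇒ g = 6.
Check: U(6, 11) = 84.

g = 6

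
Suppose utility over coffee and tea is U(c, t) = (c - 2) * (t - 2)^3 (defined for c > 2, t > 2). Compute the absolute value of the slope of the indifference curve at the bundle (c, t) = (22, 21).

MU_c = (t−2)^3, MU_t = 3·(c−2)·(t−2)^2.
MRS = (1/3)·(t−2)/(c−2).
At (22, 21): MRS = 19/60.
The indifference curve has slope −19/60 at this bundle.

MRS = 19/60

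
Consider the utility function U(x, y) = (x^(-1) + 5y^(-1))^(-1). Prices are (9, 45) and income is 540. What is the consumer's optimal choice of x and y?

For CES with ρ = -1, MRS = (1/5)·(y/x)^2.
Tangency: set MRS = p_x/p_y = 9/45 = 0.2.
So (y/x)^2 = 1; taking the square root, y/x = 1, i.e. y = x.
Substitute into the budget 9·x + 45·y = 540: 54·x = 540, so x* = 10 and y* = 10.

x* = 10, y* = 10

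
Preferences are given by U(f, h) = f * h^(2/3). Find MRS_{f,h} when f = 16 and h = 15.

MU_f = h^(2/3) and MU_h = 2/3·f·h^(-1/3).
MRS = MU_f/MU_h = (1.5)·h/f.
At (16, 15): MRS = 45/32.
That is, one extra unit of f is worth 45/32 units of h at the margin.

MRS = 45/32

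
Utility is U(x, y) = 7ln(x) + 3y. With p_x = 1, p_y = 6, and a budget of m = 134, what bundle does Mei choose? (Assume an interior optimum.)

MU_x = 7/x, MU_y = 3.
MRS = 7/x ÷ 3.
Tangency: set MRS = p_x/p_y = 1/6.
MRS depends only on x: (7/3)/x = 1/6 ⇒ x* = (7/3)/(1/6) = 14.
From the budget, 6·y = 134 − 1·14 = 120, so y* = 20.

x* = 14, y* = 20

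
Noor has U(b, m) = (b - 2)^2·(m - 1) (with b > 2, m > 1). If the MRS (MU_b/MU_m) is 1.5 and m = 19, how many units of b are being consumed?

MU_b = 2·(b−2)·(m−1), MU_m = (b−2)^2.
MRS = (2/1)·(m−1)/(b−2).
Substitute m = 19: MRS = 36/(b − 2). Setting this equal to 1.5 gives b − 2 = 36/1.5 = 24, so b = 26.

b = 26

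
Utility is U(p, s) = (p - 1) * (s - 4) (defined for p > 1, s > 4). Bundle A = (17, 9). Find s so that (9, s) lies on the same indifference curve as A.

U(17, 9) = 80.
Set U(9, s) = 80 and solve.
With p = 9: (9 − 1) = 8, so (s − 4) = 80/8 = 10.
So s = 4 + 10 = 14.
Check: U(9, 14) = 80.

s = 14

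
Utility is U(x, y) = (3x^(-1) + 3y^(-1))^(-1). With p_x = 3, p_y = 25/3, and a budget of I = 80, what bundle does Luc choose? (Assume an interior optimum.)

For CES with ρ = -1, MRS = (y/x)^2.
Tangency: set MRS = p_x/p_y = 3/(25/3) = 9/25.
So (y/x)^2 = 9/25; taking the square root, y/x = 0.6, i.e. y = 0.6·x.
Substitute into the budget 3·x + (25/3)·y = 80: 8·x = 80, so x* = 10 and y* = 0.6·10 = 6.

x* = 10, y* = 6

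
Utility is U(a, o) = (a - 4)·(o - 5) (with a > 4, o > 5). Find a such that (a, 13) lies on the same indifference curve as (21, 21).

U(21, 21) = 272.
Set U(a, 13) = 272 and solve.
With o = 13: (13 − 5) = 8, so (a − 4) = 272/8 = 34.
So a = 4 + 34 = 38.
Check: U(38, 13) = 272.

a = 38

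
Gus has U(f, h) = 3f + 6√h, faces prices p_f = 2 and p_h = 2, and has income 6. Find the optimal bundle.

MU_f = 3, MU_h = 6/(2√h).
MRS = 3 ÷ (6/(2√h)).
Tangency: set MRS = p_f/p_h = 2/2 = 1.
MRS depends only on h: √h = 1 ⇒ √h = 1 ⇒ h* = 1.
From the budget, 2·f = 6 − 2·1 = 4, so f* = 2.

f* = 2, h* = 1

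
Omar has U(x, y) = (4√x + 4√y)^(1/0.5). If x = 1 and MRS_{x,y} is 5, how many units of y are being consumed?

For CES with ρ = 0.5, MRS = √(y/x).
Setting √(y/1) = 5 gives y/1 = 25 and y = 25.

y = 25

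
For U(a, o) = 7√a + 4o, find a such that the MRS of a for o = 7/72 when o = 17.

MU_a = 7/(2√a), MU_o = 4.
MRS = 7/(2√a) ÷ 4.
MRS depends only on a: 0.875/√a = 7/72 ⇒ √a = 0.875/(7/72) = 9 ⇒ a = 81.

a = 81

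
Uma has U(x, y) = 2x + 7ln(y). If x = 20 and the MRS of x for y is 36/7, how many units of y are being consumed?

MU_x = 2, MU_y = 7/y.
MRS = 2 ÷ (7/y).
MRS depends only on y: (2/7)·y = 36/7 ⇒ y = (36/7)/(2/7) = 18.

y = 18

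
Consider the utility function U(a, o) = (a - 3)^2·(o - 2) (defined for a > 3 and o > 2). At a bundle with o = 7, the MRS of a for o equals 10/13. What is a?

a = 16

MU_a = 2·(a−3)·(o−2), MU_o = (a−3)^2.
MRS = (2/1)·(o−2)/(a−3).
Substitute o = 7: MRS = 10/(a − 3). Setting this equal to 10/13 gives a − 3 = 10/(10/13) = 13, so a = 16.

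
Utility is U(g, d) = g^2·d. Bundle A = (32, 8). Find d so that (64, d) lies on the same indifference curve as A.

d = 2

U(32, 8) = 8192.
Set U(64, d) = 8192 and solve.
With g = 64: 64^2 = 4096, so d = 8192/4096 = 2.
Check: U(64, 2) = 8192.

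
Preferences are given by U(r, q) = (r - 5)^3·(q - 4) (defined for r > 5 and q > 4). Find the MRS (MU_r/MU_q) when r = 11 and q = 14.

MU_r = 3·(r−5)^2·(q−4), MU_q = (r−5)^3.
MRS = (3/1)·(q−4)/(r−5).
At (11, 14): MRS = 5.
That is, one extra unit of r is worth 5 units of q at the margin.

MRS = 5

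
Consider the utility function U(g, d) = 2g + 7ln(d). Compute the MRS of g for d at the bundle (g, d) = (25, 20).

MRS = 40/7

MU_g = 2, MU_d = 7/d.
MRS = 2 ÷ (7/d).
At (25, 20): MRS = 40/7.
So at (25, 20) the consumer would give up 40/7 units of d for one more unit of g.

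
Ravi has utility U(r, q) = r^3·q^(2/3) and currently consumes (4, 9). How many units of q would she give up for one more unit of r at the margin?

MU_r = 3·r^2·q^(2/3) and MU_q = 2/3·r^3·q^(-1/3).
MRS = MU_r/MU_q = (4.5)·q/r.
At (4, 9): MRS = 10.125.
So at (4, 9) the consumer would give up 10.125 units of q for one more unit of r.

MRS = 10.125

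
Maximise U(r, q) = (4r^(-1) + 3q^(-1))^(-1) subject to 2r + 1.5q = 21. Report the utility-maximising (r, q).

For CES with ρ = -1, MRS = (4/3)·(q/r)^2.
Tangency: set MRS = p_r/p_q = 2/1.5 = 4/3.
So (q/r)^2 = 1; taking the square root, q/r = 1, i.e. q = r.
Substitute into the budget 2·r + 1.5·q = 21: 3.5·r = 21, so r* = 6 and q* = 6.

r* = 6, q* = 6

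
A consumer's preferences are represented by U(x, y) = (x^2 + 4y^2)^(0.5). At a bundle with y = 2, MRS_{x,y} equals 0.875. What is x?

x = 7

For CES with ρ = 2, MRS = (1/4)·(y/x)^(-1).
Setting (1/4)·(2/x)^(-1) = 0.875 gives (2/x)^(-1) = 3.5, so 2/x = 2/7 and x = 7.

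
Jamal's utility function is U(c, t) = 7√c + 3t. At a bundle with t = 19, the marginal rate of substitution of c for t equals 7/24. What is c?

c = 16

MU_c = 7/(2√c), MU_t = 3.
MRS = 7/(2√c) ÷ 3.
MRS depends only on c: (7/6)/√c = 7/24 ⇒ √c = (7/6)/(7/24) = 4 ⇒ c = 16.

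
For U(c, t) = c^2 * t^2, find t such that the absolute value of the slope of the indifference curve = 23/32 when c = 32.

MU_c = 2·c·t^2 and MU_t = 2·c^2·t.
MRS = MU_c/MU_t = t/c.
Substitute c = 32: MRS = t/32. Setting t/32 = 23/32 gives t = (23/32)·32 = 23.

t = 23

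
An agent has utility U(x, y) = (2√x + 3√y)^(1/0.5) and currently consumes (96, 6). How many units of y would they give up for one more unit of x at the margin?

MRS = 1/6

For CES with ρ = 0.5, MRS = (2/3)·√(y/x).
At (96, 6): MRS = 1/6.
So at (96, 6) the consumer would give up 1/6 units of y for one more unit of x.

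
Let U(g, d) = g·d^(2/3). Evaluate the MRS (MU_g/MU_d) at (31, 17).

MU_g = d^(2/3) and MU_d = 2/3·g·d^(-1/3).
MRS = MU_g/MU_d = (1.5)·d/g.
At (31, 17): MRS = 51/62.
The indifference curve has slope −51/62 at this bundle.

MRS = 51/62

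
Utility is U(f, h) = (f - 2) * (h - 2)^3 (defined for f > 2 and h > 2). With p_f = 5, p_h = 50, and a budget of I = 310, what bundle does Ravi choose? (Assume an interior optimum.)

MU_f = (h−2)^3, MU_h = 3·(f−2)·(h−2)^2.
MRS = (1/3)·(h−2)/(f−2).
Tangency: set MRS = p_f/p_h = 5/50 = 0.1.
So (1/3)·(h − 2)/(f − 2) = 0.1, i.e. (h − 2) = 0.3·(f − 2).
Rewrite the budget in excess-of-subsistence terms: 5·(f − 2) + 50·(h − 2) = 310 − 5·2 − 50·2 = 200.
Substituting, 20·(f − 2) = 200, so f − 2 = 10 and f* = 12.
Then h − 2 = 0.3·10 = 3, so h* = 5.

f* = 12, h* = 5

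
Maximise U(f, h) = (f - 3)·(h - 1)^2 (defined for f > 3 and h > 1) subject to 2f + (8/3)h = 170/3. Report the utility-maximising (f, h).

MU_f = (h−1)^2, MU_h = 2·(f−3)·(h−1).
MRS = (1/2)·(h−1)/(f−3).
Tangency: set MRS = p_f/p_h = 2/(8/3) = 0.75.
So (1/2)·(h − 1)/(f − 3) = 0.75, i.e. (h − 1) = 1.5·(f − 3).
Rewrite the budget in excess-of-subsistence terms: 2·(f − 3) + (8/3)·(h − 1) = 170/3 − 2·3 − (8/3)·1 = 48.
Substituting, 6·(f − 3) = 48, so f − 3 = 8 and f* = 11.
Then h − 1 = 1.5·8 = 12, so h* = 13.

f* = 11, h* = 13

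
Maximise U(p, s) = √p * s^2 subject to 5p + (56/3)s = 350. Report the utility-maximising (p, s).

p* = 14, s* = 15

MU_p = 0.5·p^(-0.5)·s^2 and MU_s = 2·√p·s.
MRS = MU_p/MU_s = (0.25)·s/p.
Tangency: set MRS = p_p/p_s = 5/(56/3) = 15/56.
So (0.25)·s/p = 15/56, i.e. s = (15/14)·p.
Substitute into the budget 5·p + (56/3)·s = 350: 25·p = 350, so p* = 14.
Then s* = (15/14)·14 = 15.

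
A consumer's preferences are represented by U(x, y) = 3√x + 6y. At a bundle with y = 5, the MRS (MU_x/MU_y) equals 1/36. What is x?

x = 81

MU_x = 3/(2√x), MU_y = 6.
MRS = 3/(2√x) ÷ 6.
MRS depends only on x: 0.25/√x = 1/36 ⇒ √x = 0.25/(1/36) = 9 ⇒ x = 81.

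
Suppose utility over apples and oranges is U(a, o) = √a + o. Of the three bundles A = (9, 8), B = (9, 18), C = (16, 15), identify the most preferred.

Evaluate utility at each bundle:
U(A) = 11.000.
U(B) = 21.000.
U(C) = 19.000.
Highest utility is B, so B ≻ C ≻ A.

Bundle B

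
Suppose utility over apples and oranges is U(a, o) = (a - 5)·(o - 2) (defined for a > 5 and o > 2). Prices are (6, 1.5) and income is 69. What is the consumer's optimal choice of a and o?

MU_a = (o−2), MU_o = (a−5).
MRS = (o−2)/(a−5).
Tangency: set MRS = p_a/p_o = 6/1.5 = 4.
So (o − 2)/(a − 5) = 4, i.e. (o − 2) = 4·(a − 5).
Rewrite the budget in excess-of-subsistence terms: 6·(a − 5) + 1.5·(o − 2) = 69 − 6·5 − 1.5·2 = 36.
Substituting, 12·(a − 5) = 36, so a − 5 = 3 and a* = 8.
Then o − 2 = 4·3 = 12, so o* = 14.

a* = 8, o* = 14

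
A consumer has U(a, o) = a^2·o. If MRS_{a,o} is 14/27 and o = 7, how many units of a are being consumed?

a = 27

MU_a = 2·a·o and MU_o = a^2.
MRS = MU_a/MU_o = (2/1)·o/a.
Substitute o = 7: MRS = 14/a. Setting 14/a = 14/27 gives a = 14/(14/27) = 27.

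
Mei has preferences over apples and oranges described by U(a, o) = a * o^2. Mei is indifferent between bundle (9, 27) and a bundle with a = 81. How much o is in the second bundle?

U(9, 27) = 6561.
Set U(81, o) = 6561 and solve.
With a = 81: o^2 = 6561/81 = 81; taking the square root, o = 9.
Check: U(81, 9) = 6561.

o = 9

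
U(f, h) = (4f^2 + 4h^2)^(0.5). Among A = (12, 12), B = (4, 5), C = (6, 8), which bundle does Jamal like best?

Bundle A

Evaluate utility at each bundle:
U(A) = 33.941.
U(B) = 12.806.
U(C) = 20.000.
Highest utility is A, so A ≻ C ≻ B.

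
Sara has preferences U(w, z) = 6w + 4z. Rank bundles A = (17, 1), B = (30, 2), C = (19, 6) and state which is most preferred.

Bundle B

Evaluate utility at each bundle:
U(A) = 106.
U(B) = 188.
U(C) = 138.
Highest utility is B, so B ≻ C ≻ A.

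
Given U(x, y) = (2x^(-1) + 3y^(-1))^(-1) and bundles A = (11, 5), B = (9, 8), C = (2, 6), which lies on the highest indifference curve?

Evaluate utility at each bundle:
U(A) = 1.279.
U(B) = 1.674.
U(C) = 0.667.
Highest utility is B, so B ≻ A ≻ C.

Bundle B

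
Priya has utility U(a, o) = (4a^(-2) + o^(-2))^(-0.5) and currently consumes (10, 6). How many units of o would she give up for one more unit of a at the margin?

MRS = 108/125

For CES with ρ = -2, MRS = (4/1)·(o/a)^3.
At (10, 6): MRS = 108/125.
The indifference curve has slope −108/125 at this bundle.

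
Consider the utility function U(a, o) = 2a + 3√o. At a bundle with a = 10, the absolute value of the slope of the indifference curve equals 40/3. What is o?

MU_a = 2, MU_o = 3/(2√o).
MRS = 2 ÷ (3/(2√o)).
MRS depends only on o: (4/3)·√o = 40/3 ⇒ √o = (40/3)/(4/3) = 10 ⇒ o = 100.

o = 100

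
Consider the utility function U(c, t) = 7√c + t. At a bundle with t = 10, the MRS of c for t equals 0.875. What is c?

c = 16

MU_c = 7/(2√c), MU_t = 1.
MRS = 7/(2√c) ÷ 1.
MRS depends only on c: 3.5/√c = 0.875 ⇒ √c = 3.5/0.875 = 4 ⇒ c = 16.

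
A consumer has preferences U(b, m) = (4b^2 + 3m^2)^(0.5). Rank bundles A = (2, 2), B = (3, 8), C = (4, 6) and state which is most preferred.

Bundle B

Evaluate utility at each bundle:
U(A) = 5.292.
U(B) = 15.100.
U(C) = 13.115.
Highest utility is B, so B ≻ C ≻ A.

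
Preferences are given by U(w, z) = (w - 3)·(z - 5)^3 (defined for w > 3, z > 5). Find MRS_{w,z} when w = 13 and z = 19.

MU_w = (z−5)^3, MU_z = 3·(w−3)·(z−5)^2.
MRS = (1/3)·(z−5)/(w−3).
At (13, 19): MRS = 7/15.
So at (13, 19) the consumer would give up 7/15 units of z for one more unit of w.

MRS = 7/15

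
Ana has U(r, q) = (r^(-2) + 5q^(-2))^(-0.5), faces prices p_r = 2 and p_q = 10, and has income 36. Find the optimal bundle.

For CES with ρ = -2, MRS = (1/5)·(q/r)^3.
Tangency: set MRS = p_r/p_q = 2/10 = 0.2.
So (q/r)^3 = 1; taking the cube root, q/r = 1, i.e. q = r.
Substitute into the budget 2·r + 10·q = 36: 12·r = 36, so r* = 3 and q* = 3.

r* = 3, q* = 3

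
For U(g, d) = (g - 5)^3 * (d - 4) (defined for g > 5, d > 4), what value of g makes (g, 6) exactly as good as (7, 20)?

U(7, 20) = 128.
Set U(g, 6) = 128 and solve.
With d = 6: (6 − 4) = 2, so (g − 5)^3 = 128/2 = 64.
Taking the cube root (with g > 5): g − 5 = 4, so g = 9.
Check: U(9, 6) = 128.

g = 9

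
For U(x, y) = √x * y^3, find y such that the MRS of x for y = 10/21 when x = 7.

MU_x = 0.5·x^(-0.5)·y^3 and MU_y = 3·√x·y^2.
MRS = MU_x/MU_y = (1/6)·y/x.
Substitute x = 7: MRS = y/42. Setting y/42 = 10/21 gives y = (10/21)·42 = 20.

y = 20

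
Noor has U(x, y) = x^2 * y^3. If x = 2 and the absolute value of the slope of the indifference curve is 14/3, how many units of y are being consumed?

y = 14

MU_x = 2·x·y^3 and MU_y = 3·x^2·y^2.
MRS = MU_x/MU_y = (2/3)·y/x.
Substitute x = 2: MRS = y/3. Setting y/3 = 14/3 gives y = (14/3)·3 = 14.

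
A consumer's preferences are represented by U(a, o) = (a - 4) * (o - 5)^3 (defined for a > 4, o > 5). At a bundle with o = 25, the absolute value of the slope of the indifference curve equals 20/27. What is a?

a = 13

MU_a = (o−5)^3, MU_o = 3·(a−4)·(o−5)^2.
MRS = (1/3)·(o−5)/(a−4).
Substitute o = 25: MRS = (20/3)/(a − 4). Setting this equal to 20/27 gives a − 4 = (20/3)/(20/27) = 9, so a = 13.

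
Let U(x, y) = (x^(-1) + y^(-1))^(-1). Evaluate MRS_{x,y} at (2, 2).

For CES with ρ = -1, MRS = (y/x)^2.
At (2, 2): MRS = 1.
The indifference curve has slope −1 at this bundle.

MRS = 1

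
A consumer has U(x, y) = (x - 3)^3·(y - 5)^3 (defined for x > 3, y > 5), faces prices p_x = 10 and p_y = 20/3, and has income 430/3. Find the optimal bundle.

MU_x = 3·(x−3)^2·(y−5)^3, MU_y = 3·(x−3)^3·(y−5)^2.
MRS = (y−5)/(x−3).
Tangency: set MRS = p_x/p_y = 10/(20/3) = 1.5.
So (y − 5)/(x − 3) = 1.5, i.e. (y − 5) = 1.5·(x − 3).
Rewrite the budget in excess-of-subsistence terms: 10·(x − 3) + (20/3)·(y − 5) = 430/3 − 10·3 − (20/3)·5 = 80.
Substituting, 20·(x − 3) = 80, so x − 3 = 4 and x* = 7.
Then y − 5 = 1.5·4 = 6, so y* = 11.

x* = 7, y* = 11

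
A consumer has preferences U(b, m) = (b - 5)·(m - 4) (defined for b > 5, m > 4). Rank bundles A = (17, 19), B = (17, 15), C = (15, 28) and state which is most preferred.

Bundle C

Evaluate utility at each bundle:
U(A) = 180.
U(B) = 132.
U(C) = 240.
Highest utility is C, so C ≻ A ≻ B.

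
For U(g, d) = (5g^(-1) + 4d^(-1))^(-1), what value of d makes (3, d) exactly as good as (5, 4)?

d = 12

U depends on (g, d) only through S = 5g^(-1) + 4d^(-1), so equal utility means equal S. At (5, 4): S = 2.
With g = 3: 5·3^(-1) = 5/3, so 4d^(-1) = 2 − 5/3 = 1/3, i.e. d^(-1) = 1/12.
Hence d = 1/(1/12) = 12.
Check: U(3, 12) = 0.5.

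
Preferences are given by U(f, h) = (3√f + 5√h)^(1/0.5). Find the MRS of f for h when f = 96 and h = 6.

For CES with ρ = 0.5, MRS = (3/5)·√(h/f).
At (96, 6): MRS = 0.15.
The indifference curve has slope −0.15 at this bundle.

MRS = 0.15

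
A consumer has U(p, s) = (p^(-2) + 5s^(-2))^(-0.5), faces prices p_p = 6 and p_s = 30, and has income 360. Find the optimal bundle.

For CES with ρ = -2, MRS = (1/5)·(s/p)^3.
Tangency: set MRS = p_p/p_s = 6/30 = 0.2.
So (s/p)^3 = 1; taking the cube root, s/p = 1, i.e. s = p.
Substitute into the budget 6·p + 30·s = 360: 36·p = 360, so p* = 10 and s* = 10.

p* = 10, s* = 10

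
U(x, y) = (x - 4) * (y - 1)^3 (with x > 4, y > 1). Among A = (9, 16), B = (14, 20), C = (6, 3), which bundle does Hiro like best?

Evaluate utility at each bundle:
U(A) = 16875.
U(B) = 68590.
U(C) = 16.
Highest utility is B, so B ≻ A ≻ C.

Bundle B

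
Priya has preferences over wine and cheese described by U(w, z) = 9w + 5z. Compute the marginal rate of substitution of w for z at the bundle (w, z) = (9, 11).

MU_w = 9, MU_z = 5, so MRS = 9/5 = 1.8 at every bundle.
At (9, 11): MRS = 1.8.
That is, one extra unit of w is worth 1.8 units of z at the margin.

MRS = 1.8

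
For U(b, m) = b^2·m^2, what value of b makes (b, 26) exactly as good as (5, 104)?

b = 20

U(5, 104) = 270400.
Set U(b, 26) = 270400 and solve.
With m = 26: 26^2 = 676, so b^2 = 270400/676 = 400; taking the square root, b = 20.
Check: U(20, 26) = 270400.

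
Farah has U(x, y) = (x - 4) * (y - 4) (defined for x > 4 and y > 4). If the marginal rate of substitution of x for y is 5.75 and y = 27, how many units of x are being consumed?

x = 8

MU_x = (y−4), MU_y = (x−4).
MRS = (y−4)/(x−4).
Substitute y = 27: MRS = 23/(x − 4). Setting this equal to 5.75 gives x − 4 = 23/5.75 = 4, so x = 8.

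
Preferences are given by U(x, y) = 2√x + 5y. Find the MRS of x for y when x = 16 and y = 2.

MU_x = 2/(2√x), MU_y = 5.
MRS = 2/(2√x) ÷ 5.
At (16, 2): MRS = 0.05.
The indifference curve has slope −0.05 at this bundle.

MRS = 0.05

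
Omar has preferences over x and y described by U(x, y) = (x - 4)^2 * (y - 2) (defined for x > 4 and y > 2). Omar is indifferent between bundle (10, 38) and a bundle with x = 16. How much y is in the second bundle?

y = 11

U(10, 38) = 1296.
Set U(16, y) = 1296 and solve.
With x = 16: (16 − 4)^2 = 144, so (y − 2) = 1296/144 = 9.
So y = 2 + 9 = 11.
Check: U(16, 11) = 1296.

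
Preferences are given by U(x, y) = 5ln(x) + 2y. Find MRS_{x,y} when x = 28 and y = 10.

MRS = 5/56

MU_x = 5/x, MU_y = 2.
MRS = 5/x ÷ 2.
At (28, 10): MRS = 5/56.
The indifference curve has slope −5/56 at this bundle.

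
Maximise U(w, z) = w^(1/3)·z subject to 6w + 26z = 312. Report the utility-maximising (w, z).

w* = 13, z* = 9

MU_w = 1/3·w^(-2/3)·z and MU_z = w^(1/3).
MRS = MU_w/MU_z = (1/3)·z/w.
Tangency: set MRS = p_w/p_z = 6/26 = 3/13.
So (1/3)·z/w = 3/13, i.e. z = (9/13)·w.
Substitute into the budget 6·w + 26·z = 312: 24·w = 312, so w* = 13.
Then z* = (9/13)·13 = 9.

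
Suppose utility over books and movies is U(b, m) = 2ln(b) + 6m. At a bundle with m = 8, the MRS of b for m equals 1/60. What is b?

MU_b = 2/b, MU_m = 6.
MRS = 2/b ÷ 6.
MRS depends only on b: (1/3)/b = 1/60 ⇒ b = (1/3)/(1/60) = 20.

b = 20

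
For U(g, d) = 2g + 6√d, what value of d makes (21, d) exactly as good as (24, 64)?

U(24, 64) = 96.
Set U(21, d) = 96 and solve.
With g = 21: 6√d = 96 − 2·21 = 54, so √d = 9 and d = 81.
Check: U(21, 81) = 96.

d = 81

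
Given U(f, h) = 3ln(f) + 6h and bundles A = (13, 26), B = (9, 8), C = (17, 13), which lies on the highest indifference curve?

Evaluate utility at each bundle:
U(A) = 163.695.
U(B) = 54.592.
U(C) = 86.500.
Highest utility is A, so A ≻ C ≻ B.

Bundle A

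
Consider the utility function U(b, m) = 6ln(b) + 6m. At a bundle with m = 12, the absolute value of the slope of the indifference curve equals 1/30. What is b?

MU_b = 6/b, MU_m = 6.
MRS = 6/b ÷ 6.
MRS depends only on b: 1/b = 1/30 ⇒ b = 1/(1/30) = 30.

b = 30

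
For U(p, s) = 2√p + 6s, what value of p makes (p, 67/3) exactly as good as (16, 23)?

U(16, 23) = 146.
Set U(p, 67/3) = 146 and solve.
With s = 67/3: 2√p = 146 − 6·67/3 = 12, so √p = 6 and p = 36.
Check: U(36, 67/3) = 146.

p = 36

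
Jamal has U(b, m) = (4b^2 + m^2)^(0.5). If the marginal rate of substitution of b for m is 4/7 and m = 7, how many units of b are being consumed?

b = 1

For CES with ρ = 2, MRS = (4/1)·(m/b)^(-1).
Setting (4/1)·(7/b)^(-1) = 4/7 gives (7/b)^(-1) = 1/7, so 7/b = 7 and b = 1.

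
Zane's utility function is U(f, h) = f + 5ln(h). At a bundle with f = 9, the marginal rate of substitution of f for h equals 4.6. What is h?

h = 23

MU_f = 1, MU_h = 5/h.
MRS = 1 ÷ (5/h).
MRS depends only on h: 0.2·h = 4.6 ⇒ h = 4.6/0.2 = 23.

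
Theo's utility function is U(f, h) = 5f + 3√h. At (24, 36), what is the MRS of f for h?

MU_f = 5, MU_h = 3/(2√h).
MRS = 5 ÷ (3/(2√h)).
At (24, 36): MRS = 20.
That is, one extra unit of f is worth 20 units of h at the margin.

MRS = 20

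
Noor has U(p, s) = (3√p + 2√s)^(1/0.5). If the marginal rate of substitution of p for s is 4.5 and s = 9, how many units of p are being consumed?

For CES with ρ = 0.5, MRS = (3/2)·√(s/p).
Setting (3/2)·√(9/p) = 4.5 gives √(9/p) = 3, so 9/p = 9 and p = 1.

p = 1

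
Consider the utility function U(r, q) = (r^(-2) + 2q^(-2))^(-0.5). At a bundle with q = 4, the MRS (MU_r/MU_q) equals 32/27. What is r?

r = 3

For CES with ρ = -2, MRS = (1/2)·(q/r)^3.
Setting (1/2)·(4/r)^3 = 32/27 gives (4/r)^3 = 64/27, so 4/r = 4/3 and r = 3.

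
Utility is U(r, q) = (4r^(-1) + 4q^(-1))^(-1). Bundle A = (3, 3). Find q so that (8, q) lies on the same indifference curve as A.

q = 24/13

U depends on (r, q) only through S = 4r^(-1) + 4q^(-1), so equal utility means equal S. At (3, 3): S = 8/3.
With r = 8: 4·8^(-1) = 0.5, so 4q^(-1) = 8/3 − 0.5 = 13/6, i.e. q^(-1) = 13/24.
Hence q = 1/(13/24) = 24/13.
Check: U(8, 24/13) = 0.375.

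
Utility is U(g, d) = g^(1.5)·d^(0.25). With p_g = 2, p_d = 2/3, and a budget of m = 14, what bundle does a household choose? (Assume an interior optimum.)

MU_g = 1.5·√g·d^(0.25) and MU_d = 0.25·g^(1.5)·d^(-0.75).
MRS = MU_g/MU_d = (6)·d/g.
Tangency: set MRS = p_g/p_d = 2/(2/3) = 3.
So (6)·d/g = 3, i.e. d = 0.5·g.
Substitute into the budget 2·g + (2/3)·d = 14: (7/3)·g = 14, so g* = 6.
Then d* = 0.5·6 = 3.

g* = 6, d* = 3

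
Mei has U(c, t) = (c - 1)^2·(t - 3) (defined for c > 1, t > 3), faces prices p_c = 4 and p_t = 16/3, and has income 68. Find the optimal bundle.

MU_c = 2·(c−1)·(t−3), MU_t = (c−1)^2.
MRS = (2/1)·(t−3)/(c−1).
Tangency: set MRS = p_c/p_t = 4/(16/3) = 0.75.
So (2/1)·(t − 3)/(c − 1) = 0.75, i.e. (t − 3) = 0.375·(c − 1).
Rewrite the budget in excess-of-subsistence terms: 4·(c − 1) + (16/3)·(t − 3) = 68 − 4·1 − (16/3)·3 = 48.
Substituting, 6·(c − 1) = 48, so c − 1 = 8 and c* = 9.
Then t − 3 = 0.375·8 = 3, so t* = 6.

c* = 9, t* = 6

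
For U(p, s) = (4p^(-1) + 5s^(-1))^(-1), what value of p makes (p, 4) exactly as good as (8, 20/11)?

U depends on (p, s) only through S = 4p^(-1) + 5s^(-1), so equal utility means equal S. At (8, 20/11): S = 3.25.
With s = 4: 5·4^(-1) = 1.25, so 4p^(-1) = 3.25 − 1.25 = 2, i.e. p^(-1) = 0.5.
Hence p = 1/0.5 = 2.
Check: U(2, 4) = 0.3077.

p = 2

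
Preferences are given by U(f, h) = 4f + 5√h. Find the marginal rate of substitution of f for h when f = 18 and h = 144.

MU_f = 4, MU_h = 5/(2√h).
MRS = 4 ÷ (5/(2√h)).
At (18, 144): MRS = 19.2.
The indifference curve has slope −19.2 at this bundle.

MRS = 19.2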